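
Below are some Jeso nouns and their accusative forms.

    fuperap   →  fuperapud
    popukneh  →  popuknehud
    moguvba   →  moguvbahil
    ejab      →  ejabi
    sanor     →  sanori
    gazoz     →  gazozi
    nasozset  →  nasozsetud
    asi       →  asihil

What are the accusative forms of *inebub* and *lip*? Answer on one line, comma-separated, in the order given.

The suffix is conditioned by the final sound: -ud when the stem ends in a voiceless consonant (*fuperap*, *popukneh*, *nasozset*); -i when the stem ends in a voiced consonant (*ejab*, *sanor*, *gazoz*); -hil when the stem ends in a vowel (*moguvba*, *asi*).
Since the final sound of *inebub* is /b/ (a voiced consonant), it takes -i, giving *inebubi*.
*lip*: final sound = /p/, a voiceless consonant → -ud → *lipud*.

inebubi, lipud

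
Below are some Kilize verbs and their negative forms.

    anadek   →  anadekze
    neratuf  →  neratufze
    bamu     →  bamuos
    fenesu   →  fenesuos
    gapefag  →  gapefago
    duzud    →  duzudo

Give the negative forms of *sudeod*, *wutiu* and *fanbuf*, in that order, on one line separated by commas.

sudeodo, wutiuos, fanbufze

Looking at the final sound of each stem: -ze when the stem ends in a voiceless consonant (*anadek*, *neratuf*); -o when the stem ends in a voiced consonant (*gapefag*, *duzud*); -os when the stem ends in a vowel (*bamu*, *fenesu*).
Since the final sound of *sudeod* is /d/ (a voiced consonant), it takes -o, giving *sudeodo*.
*wutiu* — final sound /u/ (a vowel) → -os → *wutiuos*.
*fanbuf*: final sound = /f/, a voiceless consonant → -ze → *fanbufze*.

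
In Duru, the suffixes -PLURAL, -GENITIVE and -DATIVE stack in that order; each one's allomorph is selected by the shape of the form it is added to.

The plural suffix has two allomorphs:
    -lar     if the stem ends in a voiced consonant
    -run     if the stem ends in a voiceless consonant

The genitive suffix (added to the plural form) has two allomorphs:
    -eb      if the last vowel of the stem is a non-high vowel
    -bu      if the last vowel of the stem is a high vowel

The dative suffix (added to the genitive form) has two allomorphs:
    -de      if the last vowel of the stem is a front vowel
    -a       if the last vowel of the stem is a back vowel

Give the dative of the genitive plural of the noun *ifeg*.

*ifeg*: final consonant = /g/, voiced → -lar → *ifeglar*.
The plural form *ifeglar* — last vowel /a/ (a non-high vowel) → -eb → *ifeglareb*.
The genitive form *ifeglareb*: last vowel = /e/, a front vowel → -de → *ifeglarebde*.

ifeglarebde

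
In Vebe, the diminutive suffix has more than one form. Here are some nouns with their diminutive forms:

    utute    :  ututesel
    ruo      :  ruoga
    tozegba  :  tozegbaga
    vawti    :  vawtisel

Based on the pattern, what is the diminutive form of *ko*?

koga

The suffix is conditioned by the last vowel: -sel when the last vowel of the stem is a front vowel (*utute*, *vawti*); -ga when the last vowel of the stem is a back vowel (*ruo*, *tozegba*).
The last vowel of *ko* is /o/, which is a back vowel, so the suffix is -ga, giving *koga*.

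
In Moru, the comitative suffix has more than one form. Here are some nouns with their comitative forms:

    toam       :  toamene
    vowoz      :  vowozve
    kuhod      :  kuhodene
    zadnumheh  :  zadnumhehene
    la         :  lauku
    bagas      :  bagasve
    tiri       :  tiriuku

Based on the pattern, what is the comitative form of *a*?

The pattern is sibilance of the final sound: -ve when the stem ends in a sibilant (*vowoz*, *bagas*); -ene when the stem ends in a non-sibilant consonant (*toam*, *kuhod*, *zadnumheh*); -uku when the stem ends in a vowel (*la*, *tiri*).
Since the final sound of *a* is /a/ (a vowel), it takes -uku, giving *auku*.

auku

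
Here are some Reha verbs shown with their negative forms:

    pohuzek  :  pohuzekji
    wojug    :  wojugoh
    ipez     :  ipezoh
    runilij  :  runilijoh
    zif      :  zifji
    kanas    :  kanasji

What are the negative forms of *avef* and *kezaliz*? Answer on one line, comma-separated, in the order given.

The alternation tracks the final consonant of the stem — -ji when the stem ends in a voiceless consonant (*pohuzek*, *zif*, *kanas*); -oh when the stem ends in a voiced consonant (*wojug*, *ipez*, *runilij*).
The final consonant of *avef* is /f/, which is voiceless, so the suffix is -ji, giving *avefji*.
Since the final consonant of *kezaliz* is /z/ (voiced), it takes -oh, giving *kezalizoh*.

avefji, kezalizoh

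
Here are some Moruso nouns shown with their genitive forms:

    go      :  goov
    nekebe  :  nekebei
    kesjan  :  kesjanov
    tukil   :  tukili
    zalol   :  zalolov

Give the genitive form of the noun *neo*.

The suffix is conditioned by the last vowel: -i when the last vowel of the stem is a front vowel (*nekebe*, *tukil*); -ov when the last vowel of the stem is a back vowel (*go*, *kesjan*, *zalol*).
*neo* — last vowel /o/ (a back vowel) → -ov → *neoov*.

neoov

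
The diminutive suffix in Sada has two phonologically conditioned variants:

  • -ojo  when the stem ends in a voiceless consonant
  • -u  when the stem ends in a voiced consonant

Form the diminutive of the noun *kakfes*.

Since the final consonant of *kakfes* is /s/ (voiceless), it takes -ojo, giving *kakfesojo*.

kakfesojo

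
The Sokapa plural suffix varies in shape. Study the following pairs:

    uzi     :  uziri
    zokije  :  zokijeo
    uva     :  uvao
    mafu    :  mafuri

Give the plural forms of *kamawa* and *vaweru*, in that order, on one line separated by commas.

The pattern is height harmony: -ri when the last vowel of the stem is a high vowel (*uzi*, *mafu*); -o when the last vowel of the stem is a non-high vowel (*zokije*, *uva*).
*kamawa*: last vowel = /a/, a non-high vowel → -o → *kamawao*.
Since the last vowel of *vaweru* is /u/ (a high vowel), it takes -ri, giving *vaweruri*.

kamawao, vaweruri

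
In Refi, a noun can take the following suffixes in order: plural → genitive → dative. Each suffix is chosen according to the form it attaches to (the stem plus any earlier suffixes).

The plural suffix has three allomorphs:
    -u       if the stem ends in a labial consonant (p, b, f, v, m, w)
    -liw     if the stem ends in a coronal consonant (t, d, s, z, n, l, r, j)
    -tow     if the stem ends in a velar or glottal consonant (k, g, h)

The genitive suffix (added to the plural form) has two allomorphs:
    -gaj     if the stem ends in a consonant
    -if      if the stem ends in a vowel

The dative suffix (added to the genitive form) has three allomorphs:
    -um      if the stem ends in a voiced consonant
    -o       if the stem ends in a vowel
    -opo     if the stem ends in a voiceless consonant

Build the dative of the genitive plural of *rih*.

rihtowgajum

Since the final consonant of *rih* is /h/ (velar/glottal), it takes -tow, giving *rihtow*.
Since the final sound of the plural form *rihtow* is /w/ (a consonant), it takes -gaj, giving *rihtowgaj*.
The genitive form *rihtowgaj* — final sound /j/ (a voiced consonant) → -um → *rihtowgajum*.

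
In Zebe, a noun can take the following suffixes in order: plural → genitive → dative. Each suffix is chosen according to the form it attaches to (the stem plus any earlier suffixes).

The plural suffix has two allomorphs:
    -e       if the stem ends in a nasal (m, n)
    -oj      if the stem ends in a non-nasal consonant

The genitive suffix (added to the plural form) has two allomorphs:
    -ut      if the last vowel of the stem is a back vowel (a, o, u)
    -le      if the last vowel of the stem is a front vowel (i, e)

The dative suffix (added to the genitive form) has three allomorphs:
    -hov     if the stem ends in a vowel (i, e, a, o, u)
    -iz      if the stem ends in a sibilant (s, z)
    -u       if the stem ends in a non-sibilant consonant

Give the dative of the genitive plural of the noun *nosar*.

nosarojutu

Since the final consonant of *nosar* is /r/ (non-nasal), it takes -oj, giving *nosaroj*.
The plural form *nosaroj*: last vowel = /o/, a back vowel → -ut → *nosarojut*.
The genitive form *nosarojut*: final sound = /t/, a non-sibilant consonant → -u → *nosarojutu*.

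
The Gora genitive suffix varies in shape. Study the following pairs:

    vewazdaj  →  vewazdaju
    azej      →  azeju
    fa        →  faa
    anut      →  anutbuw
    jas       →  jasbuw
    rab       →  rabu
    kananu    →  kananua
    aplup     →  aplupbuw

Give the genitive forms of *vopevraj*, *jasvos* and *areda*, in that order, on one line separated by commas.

vopevraju, jasvosbuw, aredaa

The pattern is voicing of the final sound: -buw when the stem ends in a voiceless consonant (*anut*, *jas*, *aplup*); -u when the stem ends in a voiced consonant (*vewazdaj*, *azej*, *rab*); -a when the stem ends in a vowel (*fa*, *kananu*).
*vopevraj*: final sound = /j/, a voiced consonant → -u → *vopevraju*.
The final sound of *jasvos* is /s/, which is a voiceless consonant, so the suffix is -buw, giving *jasvosbuw*.
The final sound of *areda* is /a/, which is a vowel, so the suffix is -a, giving *aredaa*.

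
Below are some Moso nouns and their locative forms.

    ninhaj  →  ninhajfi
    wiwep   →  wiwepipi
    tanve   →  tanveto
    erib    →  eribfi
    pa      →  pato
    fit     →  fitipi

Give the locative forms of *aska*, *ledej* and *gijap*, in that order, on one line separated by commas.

The alternation tracks the final sound of the stem — -ipi when the stem ends in a voiceless consonant (*wiwep*, *fit*); -fi when the stem ends in a voiced consonant (*ninhaj*, *erib*); -to when the stem ends in a vowel (*tanve*, *pa*).
Since the final sound of *aska* is /a/ (a vowel), it takes -to, giving *askato*.
Since the final sound of *ledej* is /j/ (a voiced consonant), it takes -fi, giving *ledejfi*.
The final sound of *gijap* is /p/, which is a voiceless consonant, so the suffix is -ipi, giving *gijapipi*.

askato, ledejfi, gijapipi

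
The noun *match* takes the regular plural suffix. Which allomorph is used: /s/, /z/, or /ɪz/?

/ɪz/

The stem *match* ends in a sibilant (/s, z, ʃ, ʒ, tʃ, dʒ/).
The plural suffix surfaces as /ɪz/ after sibilants, /s/ after other voiceless consonants, and /z/ after other voiced sounds.
So the plural -s on *match* is pronounced /ɪz/.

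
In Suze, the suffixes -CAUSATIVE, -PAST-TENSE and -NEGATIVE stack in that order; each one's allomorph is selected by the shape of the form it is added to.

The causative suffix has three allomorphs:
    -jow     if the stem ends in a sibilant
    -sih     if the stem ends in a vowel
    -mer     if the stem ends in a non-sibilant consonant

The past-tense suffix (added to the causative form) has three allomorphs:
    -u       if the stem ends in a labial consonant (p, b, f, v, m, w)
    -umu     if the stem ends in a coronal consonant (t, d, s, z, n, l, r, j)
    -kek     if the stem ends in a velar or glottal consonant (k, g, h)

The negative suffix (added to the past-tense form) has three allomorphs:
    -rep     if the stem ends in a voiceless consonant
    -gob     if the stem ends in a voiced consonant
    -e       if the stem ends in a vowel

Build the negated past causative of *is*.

isjowue

*is* — final sound /s/ (a sibilant) → -jow → *isjow*.
The causative form *isjow* — final consonant /w/ (labial) → -u → *isjowu*.
Since the final sound of the past-tense form *isjowu* is /u/ (a vowel), it takes -e, giving *isjowue*.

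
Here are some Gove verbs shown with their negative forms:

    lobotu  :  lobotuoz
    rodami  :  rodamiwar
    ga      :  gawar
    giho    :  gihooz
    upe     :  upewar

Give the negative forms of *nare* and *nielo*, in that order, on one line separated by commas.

The suffix is conditioned by the last vowel: -oz when the last vowel of the stem is a rounded vowel (*lobotu*, *giho*); -war when the last vowel of the stem is an unrounded vowel (*rodami*, *ga*, *upe*).
*nare* — last vowel /e/ (an unrounded vowel) → -war → *narewar*.
Since the last vowel of *nielo* is /o/ (a rounded vowel), it takes -oz, giving *nielooz*.

narewar, nielooz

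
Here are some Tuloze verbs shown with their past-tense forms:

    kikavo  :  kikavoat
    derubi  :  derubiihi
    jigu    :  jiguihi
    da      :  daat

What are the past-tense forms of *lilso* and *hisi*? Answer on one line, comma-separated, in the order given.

The alternation tracks the last vowel of the stem — -ihi when the last vowel of the stem is a high vowel (*derubi*, *jigu*); -at when the last vowel of the stem is a non-high vowel (*kikavo*, *da*).
*lilso* — last vowel /o/ (a non-high vowel) → -at → *lilsoat*.
Since the last vowel of *hisi* is /i/ (a high vowel), it takes -ihi, giving *hisiihi*.

lilsoat, hisiihi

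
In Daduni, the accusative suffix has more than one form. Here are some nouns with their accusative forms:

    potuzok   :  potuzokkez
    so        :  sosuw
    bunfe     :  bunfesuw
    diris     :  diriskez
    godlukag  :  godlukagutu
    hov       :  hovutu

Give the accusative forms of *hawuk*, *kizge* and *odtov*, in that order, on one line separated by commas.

hawukkez, kizgesuw, odtovutu

The pattern is voicing of the final sound: -kez when the stem ends in a voiceless consonant (*potuzok*, *diris*); -utu when the stem ends in a voiced consonant (*godlukag*, *hov*); -suw when the stem ends in a vowel (*so*, *bunfe*).
*hawuk*: final sound = /k/, a voiceless consonant → -kez → *hawukkez*.
The final sound of *kizge* is /e/, which is a vowel, so the suffix is -suw, giving *kizgesuw*.
Since the final sound of *odtov* is /v/ (a voiced consonant), it takes -utu, giving *odtovutu*.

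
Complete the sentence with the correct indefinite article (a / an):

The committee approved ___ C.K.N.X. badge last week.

The indefinite article is chosen by the initial *sound* of the following word, not its spelling.
The initialism *C.K.N.X.* is read letter by letter; the first letter, C, is pronounced /siː/, which begins with a consonant sound.
So the article is *a*: The committee approved a C.K.N.X. badge last week.

a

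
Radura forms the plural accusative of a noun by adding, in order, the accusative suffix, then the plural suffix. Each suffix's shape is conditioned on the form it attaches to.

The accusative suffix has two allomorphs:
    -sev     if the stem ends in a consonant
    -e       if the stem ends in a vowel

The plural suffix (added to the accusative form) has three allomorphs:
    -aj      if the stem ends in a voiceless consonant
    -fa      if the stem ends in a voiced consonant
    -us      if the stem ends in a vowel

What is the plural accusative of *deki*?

The final sound of *deki* is /i/, which is a vowel, so the accusative suffix is -e, giving *dekie*.
The final sound of the accusative form *dekie* is /e/, which is a vowel, so the plural suffix is -us, giving *dekieus*.

dekieus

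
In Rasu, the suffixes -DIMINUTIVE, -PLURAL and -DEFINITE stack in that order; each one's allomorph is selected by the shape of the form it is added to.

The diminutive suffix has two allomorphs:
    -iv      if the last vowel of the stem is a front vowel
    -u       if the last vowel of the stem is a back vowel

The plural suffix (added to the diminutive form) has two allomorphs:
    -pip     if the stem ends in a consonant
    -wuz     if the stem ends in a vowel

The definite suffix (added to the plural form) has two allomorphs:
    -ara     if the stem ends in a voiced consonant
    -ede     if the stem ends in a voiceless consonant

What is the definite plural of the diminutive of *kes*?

Since the last vowel of *kes* is /e/ (a front vowel), it takes -iv, giving *kesiv*.
Since the final sound of the diminutive form *kesiv* is /v/ (a consonant), it takes -pip, giving *kesivpip*.
The final consonant of the plural form *kesivpip* is /p/, which is voiceless, so the definite suffix is -ede, giving *kesivpipede*.

kesivpipede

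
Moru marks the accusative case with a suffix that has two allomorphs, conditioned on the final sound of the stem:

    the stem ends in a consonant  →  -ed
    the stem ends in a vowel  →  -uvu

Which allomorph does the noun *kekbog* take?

-ed

*kekbog* — final sound /g/ (a consonant) → -ed.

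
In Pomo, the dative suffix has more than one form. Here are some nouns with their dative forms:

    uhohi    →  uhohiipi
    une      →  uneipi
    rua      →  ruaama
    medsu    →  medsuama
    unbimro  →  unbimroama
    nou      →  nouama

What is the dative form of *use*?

The alternation tracks the last vowel of the stem — -ipi when the last vowel of the stem is a front vowel (*uhohi*, *une*); -ama when the last vowel of the stem is a back vowel (*rua*, *medsu*, *unbimro*, *nou*).
Since the last vowel of *use* is /e/ (a front vowel), it takes -ipi, giving *useipi*.

useipi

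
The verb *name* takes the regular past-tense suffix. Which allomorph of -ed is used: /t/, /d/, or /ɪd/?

/d/

The stem *name* ends in a voiced sound other than /d/.
The -ed suffix is realized as /ɪd/ after /t, d/; as /t/ after other voiceless consonants; and as /d/ after other voiced sounds.
So -ed on *name* is pronounced /d/.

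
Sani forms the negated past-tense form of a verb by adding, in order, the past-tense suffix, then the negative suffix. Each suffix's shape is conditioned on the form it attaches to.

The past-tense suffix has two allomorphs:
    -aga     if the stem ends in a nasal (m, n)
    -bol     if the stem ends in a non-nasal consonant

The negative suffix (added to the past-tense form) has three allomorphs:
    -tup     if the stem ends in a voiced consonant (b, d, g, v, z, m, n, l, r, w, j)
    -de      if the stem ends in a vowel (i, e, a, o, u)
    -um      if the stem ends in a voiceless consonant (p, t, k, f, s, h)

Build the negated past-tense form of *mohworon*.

mohworonagade

Since the final consonant of *mohworon* is /n/ (a nasal), it takes -aga, giving *mohworonaga*.
The past-tense form *mohworonaga* — final sound /a/ (a vowel) → -de → *mohworonagade*.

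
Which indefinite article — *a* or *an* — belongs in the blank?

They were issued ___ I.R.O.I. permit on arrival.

an

The indefinite article is chosen by the initial *sound* of the following word, not its spelling.
The initialism *I.R.O.I.* is read letter by letter; the first letter, I, is pronounced /aɪ/, which begins with a vowel sound.
So the article is *an*: They were issued an I.R.O.I. permit on arrival.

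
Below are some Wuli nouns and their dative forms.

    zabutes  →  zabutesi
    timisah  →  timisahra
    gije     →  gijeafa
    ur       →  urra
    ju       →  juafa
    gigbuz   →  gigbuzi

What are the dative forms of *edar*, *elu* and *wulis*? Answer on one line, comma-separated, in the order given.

The suffix is conditioned by the final sound: -i when the stem ends in a sibilant (*zabutes*, *gigbuz*); -ra when the stem ends in a non-sibilant consonant (*timisah*, *ur*); -afa when the stem ends in a vowel (*gije*, *ju*).
*edar*: final sound = /r/, a non-sibilant consonant → -ra → *edarra*.
The final sound of *elu* is /u/, which is a vowel, so the suffix is -afa, giving *eluafa*.
The final sound of *wulis* is /s/, which is a sibilant, so the suffix is -i, giving *wulisi*.

edarra, eluafa, wulisi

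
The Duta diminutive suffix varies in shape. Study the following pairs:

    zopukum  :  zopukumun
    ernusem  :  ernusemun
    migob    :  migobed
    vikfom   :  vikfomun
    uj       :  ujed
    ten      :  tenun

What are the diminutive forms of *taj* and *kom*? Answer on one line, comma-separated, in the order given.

Looking at the final consonant of each stem: -un when the stem ends in a nasal (*zopukum*, *ernusem*, *vikfom*, *ten*); -ed when the stem ends in a non-nasal consonant (*migob*, *uj*).
The final consonant of *taj* is /j/, which is non-nasal, so the suffix is -ed, giving *tajed*.
The final consonant of *kom* is /m/, which is a nasal, so the suffix is -un, giving *komun*.

tajed, komun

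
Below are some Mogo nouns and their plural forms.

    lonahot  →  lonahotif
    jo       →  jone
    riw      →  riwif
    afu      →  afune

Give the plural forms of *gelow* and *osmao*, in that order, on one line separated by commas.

gelowif, osmaone

The suffix is conditioned by the final sound: -if when the stem ends in a consonant (*lonahot*, *riw*); -ne when the stem ends in a vowel (*jo*, *afu*).
*gelow* — final sound /w/ (a consonant) → -if → *gelowif*.
*osmao*: final sound = /o/, a vowel → -ne → *osmaone*.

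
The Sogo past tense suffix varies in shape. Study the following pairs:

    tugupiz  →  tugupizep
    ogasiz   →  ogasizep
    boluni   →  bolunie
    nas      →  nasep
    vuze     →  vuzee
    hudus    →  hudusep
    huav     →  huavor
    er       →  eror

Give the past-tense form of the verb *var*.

The alternation tracks the final sound of the stem — -ep when the stem ends in a sibilant (*tugupiz*, *ogasiz*, *nas*, *hudus*); -or when the stem ends in a non-sibilant consonant (*huav*, *er*); -e when the stem ends in a vowel (*boluni*, *vuze*).
Since the final sound of *var* is /r/ (a non-sibilant consonant), it takes -or, giving *varor*.

varor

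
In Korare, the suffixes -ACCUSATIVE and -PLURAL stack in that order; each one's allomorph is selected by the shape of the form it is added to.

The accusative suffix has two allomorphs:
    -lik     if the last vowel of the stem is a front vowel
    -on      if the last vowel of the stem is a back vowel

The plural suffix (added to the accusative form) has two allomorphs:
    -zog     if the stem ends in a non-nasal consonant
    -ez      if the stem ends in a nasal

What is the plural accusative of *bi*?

*bi* — last vowel /i/ (a front vowel) → -lik → *bilik*.
The accusative form *bilik* — final consonant /k/ (non-nasal) → -zog → *bilikzog*.

bilikzog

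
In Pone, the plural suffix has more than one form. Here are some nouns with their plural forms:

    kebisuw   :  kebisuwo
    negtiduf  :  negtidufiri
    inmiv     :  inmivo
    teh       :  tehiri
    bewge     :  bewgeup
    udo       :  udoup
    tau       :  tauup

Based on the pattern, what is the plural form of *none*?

The pattern is voicing of the final sound: -iri when the stem ends in a voiceless consonant (*negtiduf*, *teh*); -o when the stem ends in a voiced consonant (*kebisuw*, *inmiv*); -up when the stem ends in a vowel (*bewge*, *udo*, *tau*).
*none*: final sound = /e/, a vowel → -up → *noneup*.

noneup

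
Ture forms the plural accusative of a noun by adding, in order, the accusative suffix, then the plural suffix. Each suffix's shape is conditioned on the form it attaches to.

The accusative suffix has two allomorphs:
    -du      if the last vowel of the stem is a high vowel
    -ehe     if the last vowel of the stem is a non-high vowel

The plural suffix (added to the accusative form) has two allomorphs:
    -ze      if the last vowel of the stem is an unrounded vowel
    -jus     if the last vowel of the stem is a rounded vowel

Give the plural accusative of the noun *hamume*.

*hamume* — last vowel /e/ (a non-high vowel) → -ehe → *hamumeehe*.
Since the last vowel of the accusative form *hamumeehe* is /e/ (an unrounded vowel), it takes -ze, giving *hamumeeheze*.

hamumeeheze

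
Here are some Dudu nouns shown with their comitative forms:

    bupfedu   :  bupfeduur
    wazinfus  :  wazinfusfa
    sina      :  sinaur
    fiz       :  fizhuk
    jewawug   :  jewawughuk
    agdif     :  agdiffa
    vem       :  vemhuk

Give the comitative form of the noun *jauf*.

jauffa

The suffix is conditioned by the final sound: -fa when the stem ends in a voiceless consonant (*wazinfus*, *agdif*); -huk when the stem ends in a voiced consonant (*fiz*, *jewawug*, *vem*); -ur when the stem ends in a vowel (*bupfedu*, *sina*).
*jauf* — final sound /f/ (a voiceless consonant) → -fa → *jauffa*.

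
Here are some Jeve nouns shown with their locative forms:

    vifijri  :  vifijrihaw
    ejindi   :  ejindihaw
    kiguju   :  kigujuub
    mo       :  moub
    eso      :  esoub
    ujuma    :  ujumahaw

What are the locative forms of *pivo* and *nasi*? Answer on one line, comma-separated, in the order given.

The suffix is conditioned by the last vowel: -ub when the last vowel of the stem is a rounded vowel (*kiguju*, *mo*, *eso*); -haw when the last vowel of the stem is an unrounded vowel (*vifijri*, *ejindi*, *ujuma*).
Since the last vowel of *pivo* is /o/ (a rounded vowel), it takes -ub, giving *pivoub*.
*nasi* — last vowel /i/ (an unrounded vowel) → -haw → *nasihaw*.

pivoub, nasihaw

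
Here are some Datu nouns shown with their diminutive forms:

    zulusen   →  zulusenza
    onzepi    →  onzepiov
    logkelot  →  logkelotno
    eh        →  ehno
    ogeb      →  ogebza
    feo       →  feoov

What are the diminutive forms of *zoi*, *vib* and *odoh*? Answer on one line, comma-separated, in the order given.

Looking at the final sound of each stem: -no when the stem ends in a voiceless consonant (*logkelot*, *eh*); -za when the stem ends in a voiced consonant (*zulusen*, *ogeb*); -ov when the stem ends in a vowel (*onzepi*, *feo*).
*zoi* — final sound /i/ (a vowel) → -ov → *zoiov*.
Since the final sound of *vib* is /b/ (a voiced consonant), it takes -za, giving *vibza*.
*odoh* — final sound /h/ (a voiceless consonant) → -no → *odohno*.

zoiov, vibza, odohno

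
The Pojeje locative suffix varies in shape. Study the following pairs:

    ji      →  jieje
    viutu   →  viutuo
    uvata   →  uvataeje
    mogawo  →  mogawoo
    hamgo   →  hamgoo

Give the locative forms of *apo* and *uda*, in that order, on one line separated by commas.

The alternation tracks the last vowel of the stem — -o when the last vowel of the stem is a rounded vowel (*viutu*, *mogawo*, *hamgo*); -eje when the last vowel of the stem is an unrounded vowel (*ji*, *uvata*).
*apo* — last vowel /o/ (a rounded vowel) → -o → *apoo*.
The last vowel of *uda* is /a/, which is an unrounded vowel, so the suffix is -eje, giving *udaeje*.

apoo, udaeje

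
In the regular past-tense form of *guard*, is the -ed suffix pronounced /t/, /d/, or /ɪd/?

The stem *guard* ends in /t/ or /d/.
The -ed suffix is realized as /ɪd/ after /t, d/; as /t/ after other voiceless consonants; and as /d/ after other voiced sounds.
So -ed on *guard* is pronounced /ɪd/.

/ɪd/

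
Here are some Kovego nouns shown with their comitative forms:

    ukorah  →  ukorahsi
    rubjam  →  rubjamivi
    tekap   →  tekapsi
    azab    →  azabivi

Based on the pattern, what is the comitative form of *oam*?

oamivi

Looking at the final consonant of each stem: -si when the stem ends in a voiceless consonant (*ukorah*, *tekap*); -ivi when the stem ends in a voiced consonant (*rubjam*, *azab*).
The final consonant of *oam* is /m/, which is voiced, so the suffix is -ivi, giving *oamivi*.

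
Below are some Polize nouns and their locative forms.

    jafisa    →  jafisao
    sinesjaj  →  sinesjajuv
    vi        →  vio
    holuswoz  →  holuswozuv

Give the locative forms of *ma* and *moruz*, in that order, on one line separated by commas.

mao, moruzuv

The suffix is conditioned by the final sound: -uv when the stem ends in a consonant (*sinesjaj*, *holuswoz*); -o when the stem ends in a vowel (*jafisa*, *vi*).
*ma* — final sound /a/ (a vowel) → -o → *mao*.
*moruz*: final sound = /z/, a consonant → -uv → *moruzuv*.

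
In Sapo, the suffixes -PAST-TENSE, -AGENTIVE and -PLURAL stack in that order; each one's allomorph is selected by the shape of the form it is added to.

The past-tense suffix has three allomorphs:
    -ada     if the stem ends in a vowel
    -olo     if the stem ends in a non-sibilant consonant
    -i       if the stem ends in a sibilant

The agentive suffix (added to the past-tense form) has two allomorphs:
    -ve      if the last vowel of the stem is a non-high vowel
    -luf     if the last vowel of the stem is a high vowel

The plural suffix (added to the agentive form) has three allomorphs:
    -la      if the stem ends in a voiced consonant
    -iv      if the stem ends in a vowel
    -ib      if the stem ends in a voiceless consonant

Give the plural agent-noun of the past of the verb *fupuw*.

fupuwoloveiv

*fupuw* — final sound /w/ (a non-sibilant consonant) → -olo → *fupuwolo*.
The past-tense form *fupuwolo*: last vowel = /o/, a non-high vowel → -ve → *fupuwolove*.
Since the final sound of the agentive form *fupuwolove* is /e/ (a vowel), it takes -iv, giving *fupuwoloveiv*.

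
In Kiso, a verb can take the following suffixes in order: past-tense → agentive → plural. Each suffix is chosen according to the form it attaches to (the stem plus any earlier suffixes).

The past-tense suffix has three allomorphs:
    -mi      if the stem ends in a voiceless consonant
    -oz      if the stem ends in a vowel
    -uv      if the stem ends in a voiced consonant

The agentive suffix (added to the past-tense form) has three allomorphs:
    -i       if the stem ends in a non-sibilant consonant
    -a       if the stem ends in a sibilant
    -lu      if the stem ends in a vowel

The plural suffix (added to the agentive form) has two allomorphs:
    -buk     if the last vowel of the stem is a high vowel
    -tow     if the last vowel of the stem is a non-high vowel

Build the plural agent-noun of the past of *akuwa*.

*akuwa* — final sound /a/ (a vowel) → -oz → *akuwaoz*.
The past-tense form *akuwaoz* — final sound /z/ (a sibilant) → -a → *akuwaoza*.
Since the last vowel of the agentive form *akuwaoza* is /a/ (a non-high vowel), it takes -tow, giving *akuwaozatow*.

akuwaozatow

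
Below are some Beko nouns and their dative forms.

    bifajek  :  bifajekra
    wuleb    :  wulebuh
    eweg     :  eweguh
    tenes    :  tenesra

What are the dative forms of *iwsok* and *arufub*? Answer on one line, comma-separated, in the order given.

iwsokra, arufubuh

Looking at the final consonant of each stem: -ra when the stem ends in a voiceless consonant (*bifajek*, *tenes*); -uh when the stem ends in a voiced consonant (*wuleb*, *eweg*).
*iwsok* — final consonant /k/ (voiceless) → -ra → *iwsokra*.
*arufub*: final consonant = /b/, voiced → -uh → *arufubuh*.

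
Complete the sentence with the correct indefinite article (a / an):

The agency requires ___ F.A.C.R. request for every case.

an

The indefinite article is chosen by the initial *sound* of the following word, not its spelling.
The initialism *F.A.C.R.* is read letter by letter; the first letter, F, is pronounced /ɛf/, which begins with a vowel sound.
So the article is *an*: The agency requires an F.A.C.R. request for every case.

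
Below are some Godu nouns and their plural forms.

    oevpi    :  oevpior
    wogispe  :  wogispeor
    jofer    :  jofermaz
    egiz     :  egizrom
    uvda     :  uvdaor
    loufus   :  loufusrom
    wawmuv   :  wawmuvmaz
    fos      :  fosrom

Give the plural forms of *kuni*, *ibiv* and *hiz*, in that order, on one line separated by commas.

Looking at the final sound of each stem: -rom when the stem ends in a sibilant (*egiz*, *loufus*, *fos*); -maz when the stem ends in a non-sibilant consonant (*jofer*, *wawmuv*); -or when the stem ends in a vowel (*oevpi*, *wogispe*, *uvda*).
Since the final sound of *kuni* is /i/ (a vowel), it takes -or, giving *kunior*.
The final sound of *ibiv* is /v/, which is a non-sibilant consonant, so the suffix is -maz, giving *ibivmaz*.
The final sound of *hiz* is /z/, which is a sibilant, so the suffix is -rom, giving *hizrom*.

kunior, ibivmaz, hizrom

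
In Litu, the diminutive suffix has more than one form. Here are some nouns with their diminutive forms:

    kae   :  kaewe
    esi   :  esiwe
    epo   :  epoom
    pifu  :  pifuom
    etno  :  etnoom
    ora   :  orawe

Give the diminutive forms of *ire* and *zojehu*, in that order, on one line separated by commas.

Looking at the last vowel of each stem: -om when the last vowel of the stem is a rounded vowel (*epo*, *pifu*, *etno*); -we when the last vowel of the stem is an unrounded vowel (*kae*, *esi*, *ora*).
*ire*: last vowel = /e/, an unrounded vowel → -we → *irewe*.
*zojehu* — last vowel /u/ (a rounded vowel) → -om → *zojehuom*.

irewe, zojehuom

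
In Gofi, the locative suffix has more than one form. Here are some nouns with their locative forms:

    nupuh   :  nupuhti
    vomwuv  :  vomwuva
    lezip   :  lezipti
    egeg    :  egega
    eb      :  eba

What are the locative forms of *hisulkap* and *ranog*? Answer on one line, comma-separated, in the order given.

The alternation tracks the final consonant of the stem — -ti when the stem ends in a voiceless consonant (*nupuh*, *lezip*); -a when the stem ends in a voiced consonant (*vomwuv*, *egeg*, *eb*).
*hisulkap* — final consonant /p/ (voiceless) → -ti → *hisulkapti*.
*ranog* — final consonant /g/ (voiced) → -a → *ranoga*.

hisulkapti, ranoga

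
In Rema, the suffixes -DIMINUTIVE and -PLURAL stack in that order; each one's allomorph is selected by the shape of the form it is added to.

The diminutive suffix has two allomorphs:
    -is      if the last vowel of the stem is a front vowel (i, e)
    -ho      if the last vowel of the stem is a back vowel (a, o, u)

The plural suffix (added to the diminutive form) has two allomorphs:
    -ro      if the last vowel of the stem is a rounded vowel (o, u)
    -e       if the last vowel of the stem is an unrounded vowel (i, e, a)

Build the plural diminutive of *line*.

The last vowel of *line* is /e/, which is a front vowel, so the diminutive suffix is -is, giving *lineis*.
Since the last vowel of the diminutive form *lineis* is /i/ (an unrounded vowel), it takes -e, giving *lineise*.

lineise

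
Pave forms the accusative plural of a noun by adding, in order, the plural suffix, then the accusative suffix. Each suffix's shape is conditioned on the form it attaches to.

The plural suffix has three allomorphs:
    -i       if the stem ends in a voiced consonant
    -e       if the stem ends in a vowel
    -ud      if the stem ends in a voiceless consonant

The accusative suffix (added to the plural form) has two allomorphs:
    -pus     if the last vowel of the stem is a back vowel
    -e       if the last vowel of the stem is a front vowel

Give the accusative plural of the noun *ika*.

ikaee

*ika* — final sound /a/ (a vowel) → -e → *ikae*.
The last vowel of the plural form *ikae* is /e/, which is a front vowel, so the accusative suffix is -e, giving *ikaee*.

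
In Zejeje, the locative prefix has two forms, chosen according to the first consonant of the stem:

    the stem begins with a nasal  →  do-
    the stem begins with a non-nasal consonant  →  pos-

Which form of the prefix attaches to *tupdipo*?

*tupdipo* — first consonant /t/ (non-nasal) → pos-.

pos-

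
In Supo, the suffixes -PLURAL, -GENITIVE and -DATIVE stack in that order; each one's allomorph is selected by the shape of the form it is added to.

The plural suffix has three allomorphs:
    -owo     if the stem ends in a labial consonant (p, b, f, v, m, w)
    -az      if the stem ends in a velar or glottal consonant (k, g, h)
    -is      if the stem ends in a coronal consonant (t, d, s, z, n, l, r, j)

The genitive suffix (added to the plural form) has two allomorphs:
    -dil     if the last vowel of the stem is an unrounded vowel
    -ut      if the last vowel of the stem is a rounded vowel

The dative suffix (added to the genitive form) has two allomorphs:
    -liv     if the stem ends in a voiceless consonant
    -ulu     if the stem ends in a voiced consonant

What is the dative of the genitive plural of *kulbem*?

kulbemowoutliv

*kulbem* — final consonant /m/ (labial) → -owo → *kulbemowo*.
Since the last vowel of the plural form *kulbemowo* is /o/ (a rounded vowel), it takes -ut, giving *kulbemowout*.
Since the final consonant of the genitive form *kulbemowout* is /t/ (voiceless), it takes -liv, giving *kulbemowoutliv*.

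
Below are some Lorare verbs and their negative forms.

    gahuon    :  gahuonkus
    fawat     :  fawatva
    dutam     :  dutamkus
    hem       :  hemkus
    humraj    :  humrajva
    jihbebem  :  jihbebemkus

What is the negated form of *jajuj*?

jajujva

The suffix is conditioned by the final consonant: -kus when the stem ends in a nasal (*gahuon*, *dutam*, *hem*, *jihbebem*); -va when the stem ends in a non-nasal consonant (*fawat*, *humraj*).
Since the final consonant of *jajuj* is /j/ (non-nasal), it takes -va, giving *jajujva*.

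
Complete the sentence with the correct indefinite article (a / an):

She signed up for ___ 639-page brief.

The indefinite article is chosen by the initial *sound* of the following word, not its spelling.
The number *639* is spoken "six hundred …", beginning with /sɪks/ — a consonant sound.
So the article is *a*: She signed up for a 639-page brief.

a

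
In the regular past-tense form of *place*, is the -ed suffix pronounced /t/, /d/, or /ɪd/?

The stem *place* ends in a voiceless consonant other than /t/.
The -ed suffix is realized as /ɪd/ after /t, d/; as /t/ after other voiceless consonants; and as /d/ after other voiced sounds.
So -ed on *place* is pronounced /t/.

/t/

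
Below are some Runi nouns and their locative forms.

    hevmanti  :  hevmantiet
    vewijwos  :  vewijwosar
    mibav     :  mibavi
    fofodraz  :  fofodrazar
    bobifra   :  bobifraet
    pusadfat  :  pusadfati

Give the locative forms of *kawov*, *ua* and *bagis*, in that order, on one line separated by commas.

The alternation tracks the final sound of the stem — -ar when the stem ends in a sibilant (*vewijwos*, *fofodraz*); -i when the stem ends in a non-sibilant consonant (*mibav*, *pusadfat*); -et when the stem ends in a vowel (*hevmanti*, *bobifra*).
*kawov* — final sound /v/ (a non-sibilant consonant) → -i → *kawovi*.
*ua*: final sound = /a/, a vowel → -et → *uaet*.
The final sound of *bagis* is /s/, which is a sibilant, so the suffix is -ar, giving *bagisar*.

kawovi, uaet, bagisar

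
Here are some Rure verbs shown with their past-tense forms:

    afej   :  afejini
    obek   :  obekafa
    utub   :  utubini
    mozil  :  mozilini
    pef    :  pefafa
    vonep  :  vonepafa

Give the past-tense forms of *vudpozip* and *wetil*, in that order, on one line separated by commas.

vudpozipafa, wetilini

The alternation tracks the final consonant of the stem — -afa when the stem ends in a voiceless consonant (*obek*, *pef*, *vonep*); -ini when the stem ends in a voiced consonant (*afej*, *utub*, *mozil*).
Since the final consonant of *vudpozip* is /p/ (voiceless), it takes -afa, giving *vudpozipafa*.
The final consonant of *wetil* is /l/, which is voiced, so the suffix is -ini, giving *wetilini*.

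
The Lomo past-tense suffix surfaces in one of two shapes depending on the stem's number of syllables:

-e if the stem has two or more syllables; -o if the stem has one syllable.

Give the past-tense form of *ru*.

ruo

With one syllable, *ru* takes -o → *ruo*.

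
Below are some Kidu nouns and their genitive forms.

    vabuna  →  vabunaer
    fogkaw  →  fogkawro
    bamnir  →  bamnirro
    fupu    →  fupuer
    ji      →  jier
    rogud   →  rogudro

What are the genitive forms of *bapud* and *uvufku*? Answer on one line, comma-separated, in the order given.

Looking at the final sound of each stem: -ro when the stem ends in a consonant (*fogkaw*, *bamnir*, *rogud*); -er when the stem ends in a vowel (*vabuna*, *fupu*, *ji*).
*bapud*: final sound = /d/, a consonant → -ro → *bapudro*.
*uvufku*: final sound = /u/, a vowel → -er → *uvufkuer*.

bapudro, uvufkuer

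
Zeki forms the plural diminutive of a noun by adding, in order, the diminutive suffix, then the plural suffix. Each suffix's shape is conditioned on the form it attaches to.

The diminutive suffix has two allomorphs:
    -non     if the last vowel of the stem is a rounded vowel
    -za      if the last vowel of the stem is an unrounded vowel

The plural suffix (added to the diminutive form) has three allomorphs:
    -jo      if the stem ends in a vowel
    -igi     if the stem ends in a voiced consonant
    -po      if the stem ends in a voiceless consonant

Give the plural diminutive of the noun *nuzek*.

*nuzek* — last vowel /e/ (an unrounded vowel) → -za → *nuzekza*.
The diminutive form *nuzekza*: final sound = /a/, a vowel → -jo → *nuzekzajo*.

nuzekzajo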